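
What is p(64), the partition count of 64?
1741630

p(n) counts ways to write n as a sum of positive integers (order ignored).
Euler's pentagonal recurrence: p(k) = p(k-1) + p(k-2) - p(k-5) - p(k-7) + p(k-12) + p(k-15) - ... (offsets j(3j∓1)/2, signs ++--, p(0)=1, p(<0)=0).
DP table for k = 0..63: p(0)=1, p(1)=1, p(2)=2, p(3)=3, p(4)=5, p(5)=7, p(6)=11, p(7)=15, p(8)=22, p(9)=30, p(10)=42, p(11)=56, p(12)=77, p(13)=101, p(14)=135, p(15)=176, p(16)=231, p(17)=297, p(18)=385, p(19)=490, p(20)=627, p(21)=792, p(22)=1002, p(23)=1255, p(24)=1575, p(25)=1958, p(26)=2436, p(27)=3010, p(28)=3718, p(29)=4565, p(30)=5604, p(31)=6842, p(32)=8349, p(33)=10143, p(34)=12310, p(35)=14883, p(36)=17977, p(37)=21637, p(38)=26015, p(39)=31185, p(40)=37338, p(41)=44583, p(42)=53174, p(43)=63261, p(44)=75175, p(45)=89134, p(46)=105558, p(47)=124754, p(48)=147273, p(49)=173525, p(50)=204226, p(51)=239943, p(52)=281589, p(53)=329931, p(54)=386155, p(55)=451276, p(56)=526823, p(57)=614154, p(58)=715220, p(59)=831820, p(60)=966467, p(61)=1121505, p(62)=1300156, p(63)=1505499.
Final step: p(64) = p(63) + p(62) - p(59) - p(57) + p(52) + p(49) - p(42) - p(38) + p(29) + p(24) - p(13) - p(7)
= 1505499 + 1300156 - 831820 - 614154 + 281589 + 173525 - 53174 - 26015 + 4565 + 1575 - 101 - 15
= 1741630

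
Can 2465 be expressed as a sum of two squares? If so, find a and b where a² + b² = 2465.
8² + 49² (a=8, b=49)

Factorization: 2465 = 5 × 17 × 29
By Fermat: n is sum of two squares iff every prime p ≡ 3 (mod 4) appears to even power.
All primes ≡ 3 (mod 4) appear to even power.
Search a = 0, 1, 2, … for 2465 - a² a perfect square: first hit at a = 8: 2465 - 64 = 2401 = 49².
2465 = 8² + 49² = 64 + 2401 ✓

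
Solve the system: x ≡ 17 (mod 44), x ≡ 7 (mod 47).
853

Using Chinese Remainder Theorem:
M = 44 × 47 = 2068
M1 = 47, M2 = 44
y1 = 47^(-1) mod 44 = 15
y2 = 44^(-1) mod 47 = 31
x = (17×47×15 + 7×44×31) mod 2068 = 853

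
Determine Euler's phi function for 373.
372

373 = 373
φ(n) = n × ∏(1 - 1/p) for each prime p dividing n
φ(373) = 373 × (1 - 1/373) = 372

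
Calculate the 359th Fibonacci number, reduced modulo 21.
13

Matrix identity: Q^n = [[F_(n+1), F_n], [F_n, F_(n-1)]] with Q = [[1,1],[1,0]].
n = 359 = 101100111₂. Square-and-multiply, entries mod 21:
Q^1 = [[1,1],[1,0]]
Q^2 = (Q^1)² = [[2,1],[1,1]]
Q^5 = (Q^2)²·Q = [[8,5],[5,3]]
Q^11 = (Q^5)²·Q = [[18,5],[5,13]]
Q^22 = (Q^11)² = [[13,8],[8,5]]
Q^44 = (Q^22)² = [[2,18],[18,5]]
Q^89 = (Q^44)²·Q = [[13,13],[13,0]]
Q^179 = (Q^89)²·Q = [[3,2],[2,1]]
Q^359 = (Q^179)²·Q = [[0,13],[13,8]]
F_359 mod 21 = Q^359[0][1] = 13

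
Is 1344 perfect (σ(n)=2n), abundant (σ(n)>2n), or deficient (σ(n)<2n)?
abundant

Proper divisors of 1344: sum = 1 + 2 + 3 + 4 + 6 + 7 + 8 + 12 + ... + 224 + 336 + 448 + 672 (27 divisors) = 2720
Since 2720 > 1344, 1344 is abundant.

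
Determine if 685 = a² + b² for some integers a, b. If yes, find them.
3² + 26² (a=3, b=26)

Factorization: 685 = 5 × 137
By Fermat: n is sum of two squares iff every prime p ≡ 3 (mod 4) appears to even power.
All primes ≡ 3 (mod 4) appear to even power.
Search a = 0, 1, 2, … for 685 - a² a perfect square: first hit at a = 3: 685 - 9 = 676 = 26².
685 = 3² + 26² = 9 + 676 ✓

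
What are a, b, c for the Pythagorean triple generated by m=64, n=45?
(2071, 5760, 6121)

Euclid's formula: a = m² - n², b = 2mn, c = m² + n²
m = 64, n = 45
a = 64² - 45² = 4096 - 2025 = 2071
b = 2 × 64 × 45 = 5760
c = 64² + 45² = 4096 + 2025 = 6121
Verification: 2071² + 5760² = 4289041 + 33177600 = 37466641 = 6121² ✓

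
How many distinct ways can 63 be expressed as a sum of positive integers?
1505499

p(n) counts ways to write n as a sum of positive integers (order ignored).
Euler's pentagonal recurrence: p(k) = p(k-1) + p(k-2) - p(k-5) - p(k-7) + p(k-12) + p(k-15) - ... (offsets j(3j∓1)/2, signs ++--, p(0)=1, p(<0)=0).
DP table for k = 0..62: p(0)=1, p(1)=1, p(2)=2, p(3)=3, p(4)=5, p(5)=7, p(6)=11, p(7)=15, p(8)=22, p(9)=30, p(10)=42, p(11)=56, p(12)=77, p(13)=101, p(14)=135, p(15)=176, p(16)=231, p(17)=297, p(18)=385, p(19)=490, p(20)=627, p(21)=792, p(22)=1002, p(23)=1255, p(24)=1575, p(25)=1958, p(26)=2436, p(27)=3010, p(28)=3718, p(29)=4565, p(30)=5604, p(31)=6842, p(32)=8349, p(33)=10143, p(34)=12310, p(35)=14883, p(36)=17977, p(37)=21637, p(38)=26015, p(39)=31185, p(40)=37338, p(41)=44583, p(42)=53174, p(43)=63261, p(44)=75175, p(45)=89134, p(46)=105558, p(47)=124754, p(48)=147273, p(49)=173525, p(50)=204226, p(51)=239943, p(52)=281589, p(53)=329931, p(54)=386155, p(55)=451276, p(56)=526823, p(57)=614154, p(58)=715220, p(59)=831820, p(60)=966467, p(61)=1121505, p(62)=1300156.
Final step: p(63) = p(62) + p(61) - p(58) - p(56) + p(51) + p(48) - p(41) - p(37) + p(28) + p(23) - p(12) - p(6)
= 1300156 + 1121505 - 715220 - 526823 + 239943 + 147273 - 44583 - 21637 + 3718 + 1255 - 77 - 11
= 1505499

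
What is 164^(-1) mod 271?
233

gcd(164, 271) = 1, so the inverse exists.
Extended Euclidean algorithm on (271, 164):
271 = 1 × 164 + 107  ⟹  107 = (1)·271 + (-1)·164
164 = 1 × 107 + 57  ⟹  57 = (-1)·271 + (2)·164
107 = 1 × 57 + 50  ⟹  50 = (2)·271 + (-3)·164
57 = 1 × 50 + 7  ⟹  7 = (-3)·271 + (5)·164
50 = 7 × 7 + 1  ⟹  1 = (23)·271 + (-38)·164
So (-38)·164 ≡ 1 (mod 271), i.e. 164^(-1) ≡ -38 ≡ 233 (mod 271).
Check: 164 × 233 = 38212 ≡ 1 (mod 271)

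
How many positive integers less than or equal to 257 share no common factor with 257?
256

257 = 257
φ(n) = n × ∏(1 - 1/p) for each prime p dividing n
φ(257) = 257 × (1 - 1/257) = 256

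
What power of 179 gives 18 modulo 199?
144

Baby-step giant-step with step n = ⌈√199⌉ = 15.
Baby steps 179^j mod 199 (j:value) for j=0..14: 0:1, 1:179, 2:2, 3:159, 4:4, 5:119, 6:8, 7:39, 8:16, 9:78, 10:32, 11:156, 12:64, 13:113, 14:128.
Giant-step multiplier: 179^(-15) ≡ 179^(198-15) = 179^183 ≡ 59 (mod 199).
Giant steps γ_i = 18·59^i mod 199: γ_0=18, γ_1=67, γ_2=172, γ_3=198, γ_4=140, γ_5=101, γ_6=188, γ_7=147, γ_8=116, γ_9=78 (in table at j=9).
x = i·n + j = 9·15 + 9 = 144.
Check: 179^144 ≡ 18 (mod 199).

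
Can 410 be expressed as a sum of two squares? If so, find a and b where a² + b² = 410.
7² + 19² (a=7, b=19)

Factorization: 410 = 2 × 5 × 41
By Fermat: n is sum of two squares iff every prime p ≡ 3 (mod 4) appears to even power.
All primes ≡ 3 (mod 4) appear to even power.
Search a = 0, 1, 2, … for 410 - a² a perfect square: first hit at a = 7: 410 - 49 = 361 = 19².
410 = 7² + 19² = 49 + 361 ✓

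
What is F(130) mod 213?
16

Matrix identity: Q^n = [[F_(n+1), F_n], [F_n, F_(n-1)]] with Q = [[1,1],[1,0]].
n = 130 = 10000010₂. Square-and-multiply, entries mod 213:
Q^1 = [[1,1],[1,0]]
Q^2 = (Q^1)² = [[2,1],[1,1]]
Q^4 = (Q^2)² = [[5,3],[3,2]]
Q^8 = (Q^4)² = [[34,21],[21,13]]
Q^16 = (Q^8)² = [[106,135],[135,184]]
Q^32 = (Q^16)² = [[67,171],[171,109]]
Q^65 = (Q^32)²·Q = [[139,76],[76,63]]
Q^130 = (Q^65)² = [[176,16],[16,160]]
F_130 mod 213 = Q^130[0][1] = 16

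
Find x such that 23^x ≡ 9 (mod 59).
26

Baby-step giant-step with step n = ⌈√59⌉ = 8.
Baby steps 23^j mod 59 (j:value) for j=0..7: 0:1, 1:23, 2:57, 3:13, 4:4, 5:33, 6:51, 7:52.
Giant-step multiplier: 23^(-8) ≡ 23^(58-8) = 23^50 ≡ 48 (mod 59).
Giant steps γ_i = 9·48^i mod 59: γ_0=9, γ_1=19, γ_2=27, γ_3=57 (in table at j=2).
x = i·n + j = 3·8 + 2 = 26.
Check: 23^26 ≡ 9 (mod 59).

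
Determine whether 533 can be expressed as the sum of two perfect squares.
2² + 23² (a=2, b=23)

Factorization: 533 = 13 × 41
By Fermat: n is sum of two squares iff every prime p ≡ 3 (mod 4) appears to even power.
All primes ≡ 3 (mod 4) appear to even power.
Search a = 0, 1, 2, … for 533 - a² a perfect square: first hit at a = 2: 533 - 4 = 529 = 23².
533 = 2² + 23² = 4 + 529 ✓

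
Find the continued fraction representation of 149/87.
[1; 1, 2, 2, 12]

Euclidean algorithm steps:
149 = 1 × 87 + 62
87 = 1 × 62 + 25
62 = 2 × 25 + 12
25 = 2 × 12 + 1
12 = 12 × 1 + 0
Continued fraction: [1; 1, 2, 2, 12]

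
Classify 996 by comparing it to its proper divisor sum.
abundant

Proper divisors of 996: sum = 1 + 2 + 3 + 4 + 6 + 12 + 83 + 166 + 249 + 332 + 498 = 1356
Since 1356 > 996, 996 is abundant.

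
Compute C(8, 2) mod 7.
0

Using Lucas' theorem:
Write n=8 and k=2 in base 7:
n in base 7: [1, 1]
k in base 7: [0, 2]
C(8,2) mod 7 = ∏ C(n_i, k_i) mod 7
Digit binomials (mod 7): C(1,0) = 1; C(1,2) = 0 (k_i > n_i)
Product: 1 × 0 = 0 ≡ 0 (mod 7)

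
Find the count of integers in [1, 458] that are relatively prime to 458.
228

458 = 2 × 229
φ(n) = n × ∏(1 - 1/p) for each prime p dividing n
φ(458) = 458 × (1 - 1/2) × (1 - 1/229) = 228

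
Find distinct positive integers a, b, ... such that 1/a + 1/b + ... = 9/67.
1/8 + 1/108 + 1/14472

Greedy algorithm:
9/67: ceiling(67/9) = 8, use 1/8
5/536: ceiling(536/5) = 108, use 1/108
1/14472: ceiling(14472/1) = 14472, use 1/14472
Result: 9/67 = 1/8 + 1/108 + 1/14472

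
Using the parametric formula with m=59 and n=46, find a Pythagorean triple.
(1365, 5428, 5597)

Euclid's formula: a = m² - n², b = 2mn, c = m² + n²
m = 59, n = 46
a = 59² - 46² = 3481 - 2116 = 1365
b = 2 × 59 × 46 = 5428
c = 59² + 46² = 3481 + 2116 = 5597
Verification: 1365² + 5428² = 1863225 + 29463184 = 31326409 = 5597² ✓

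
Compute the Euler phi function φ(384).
128

384 = 2^7 × 3
φ(n) = n × ∏(1 - 1/p) for each prime p dividing n
φ(384) = 384 × (1 - 1/2) × (1 - 1/3) = 128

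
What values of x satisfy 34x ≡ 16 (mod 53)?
x ≡ 41 (mod 53)

gcd(34, 53) = 1, which divides 16, so solutions exist.
Find 34^(-1) mod 53 by the extended Euclidean algorithm:
53 = 1 × 34 + 19  ⟹  19 = (1)·53 + (-1)·34
34 = 1 × 19 + 15  ⟹  15 = (-1)·53 + (2)·34
19 = 1 × 15 + 4  ⟹  4 = (2)·53 + (-3)·34
15 = 3 × 4 + 3  ⟹  3 = (-7)·53 + (11)·34
4 = 1 × 3 + 1  ⟹  1 = (9)·53 + (-14)·34
So (-14)·34 ≡ 1 (mod 53), i.e. 34^(-1) ≡ -14 ≡ 39 (mod 53).
x ≡ 39 × 16 = 624 ≡ 41 (mod 53).
Check: 34 × 41 = 1394 ≡ 16 (mod 53).
Unique solution: x ≡ 41 (mod 53)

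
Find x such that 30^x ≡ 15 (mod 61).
32

Baby-step giant-step with step n = ⌈√61⌉ = 8.
Baby steps 30^j mod 61 (j:value) for j=0..7: 0:1, 1:30, 2:46, 3:38, 4:42, 5:40, 6:41, 7:10.
Giant-step multiplier: 30^(-8) ≡ 30^(60-8) = 30^52 ≡ 12 (mod 61).
Giant steps γ_i = 15·12^i mod 61: γ_0=15, γ_1=58, γ_2=25, γ_3=56, γ_4=1 (in table at j=0).
x = i·n + j = 4·8 + 0 = 32.
Check: 30^32 ≡ 15 (mod 61).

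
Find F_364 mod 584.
227

Matrix identity: Q^n = [[F_(n+1), F_n], [F_n, F_(n-1)]] with Q = [[1,1],[1,0]].
n = 364 = 101101100₂. Square-and-multiply, entries mod 584:
Q^1 = [[1,1],[1,0]]
Q^2 = (Q^1)² = [[2,1],[1,1]]
Q^5 = (Q^2)²·Q = [[8,5],[5,3]]
Q^11 = (Q^5)²·Q = [[144,89],[89,55]]
Q^22 = (Q^11)² = [[41,191],[191,434]]
Q^45 = (Q^22)²·Q = [[407,202],[202,205]]
Q^91 = (Q^45)²·Q = [[117,301],[301,400]]
Q^182 = (Q^91)² = [[338,273],[273,65]]
Q^364 = (Q^182)² = [[141,227],[227,498]]
F_364 mod 584 = Q^364[0][1] = 227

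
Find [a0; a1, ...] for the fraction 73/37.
[1; 1, 36]

Euclidean algorithm steps:
73 = 1 × 37 + 36
37 = 1 × 36 + 1
36 = 36 × 1 + 0
Continued fraction: [1; 1, 36]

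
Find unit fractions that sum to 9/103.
1/12 + 1/248 + 1/76632

Greedy algorithm:
9/103: ceiling(103/9) = 12, use 1/12
5/1236: ceiling(1236/5) = 248, use 1/248
1/76632: ceiling(76632/1) = 76632, use 1/76632
Result: 9/103 = 1/12 + 1/248 + 1/76632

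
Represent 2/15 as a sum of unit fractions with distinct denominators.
1/8 + 1/120

Greedy algorithm:
2/15: ceiling(15/2) = 8, use 1/8
1/120: ceiling(120/1) = 120, use 1/120
Result: 2/15 = 1/8 + 1/120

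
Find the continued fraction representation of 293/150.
[1; 1, 20, 2, 3]

Euclidean algorithm steps:
293 = 1 × 150 + 143
150 = 1 × 143 + 7
143 = 20 × 7 + 3
7 = 2 × 3 + 1
3 = 3 × 1 + 0
Continued fraction: [1; 1, 20, 2, 3]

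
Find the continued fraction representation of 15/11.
[1; 2, 1, 3]

Euclidean algorithm steps:
15 = 1 × 11 + 4
11 = 2 × 4 + 3
4 = 1 × 3 + 1
3 = 3 × 1 + 0
Continued fraction: [1; 2, 1, 3]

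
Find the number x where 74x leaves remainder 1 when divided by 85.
54

gcd(74, 85) = 1, so the inverse exists.
Extended Euclidean algorithm on (85, 74):
85 = 1 × 74 + 11  ⟹  11 = (1)·85 + (-1)·74
74 = 6 × 11 + 8  ⟹  8 = (-6)·85 + (7)·74
11 = 1 × 8 + 3  ⟹  3 = (7)·85 + (-8)·74
8 = 2 × 3 + 2  ⟹  2 = (-20)·85 + (23)·74
3 = 1 × 2 + 1  ⟹  1 = (27)·85 + (-31)·74
So (-31)·74 ≡ 1 (mod 85), i.e. 74^(-1) ≡ -31 ≡ 54 (mod 85).
Check: 74 × 54 = 3996 ≡ 1 (mod 85)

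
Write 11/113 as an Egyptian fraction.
1/11 + 1/156 + 1/38782 + 1/3760070028

Greedy algorithm:
11/113: ceiling(113/11) = 11, use 1/11
8/1243: ceiling(1243/8) = 156, use 1/156
5/193908: ceiling(193908/5) = 38782, use 1/38782
1/3760070028: ceiling(3760070028/1) = 3760070028, use 1/3760070028
Result: 11/113 = 1/11 + 1/156 + 1/38782 + 1/3760070028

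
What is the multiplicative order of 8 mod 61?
20

61 is prime, so ord(8) divides φ(61) = 60.
Divisors of 60: 1, 2, 3, 4, 5, 6, 10, 12, 15, 20, 30, 60.
Repeated squaring: 8^1 ≡ 8, 8^2 ≡ 3, 8^4 ≡ 9, 8^8 ≡ 20, 8^16 ≡ 34, 8^32 ≡ 58 (mod 61).
Test 8^d mod 61 for each divisor d in increasing order:
8^1 ≡ 8
8^2 ≡ 3
8^3 = 8^2·8^1 ≡ 24
8^4 ≡ 9
8^5 = 8^4·8^1 ≡ 11
8^6 = 8^4·8^2 ≡ 27
8^10 = 8^8·8^2 ≡ 60
8^12 = 8^8·8^4 ≡ 58
8^15 = 8^8·8^4·8^2·8^1 ≡ 50
8^20 = 8^16·8^4 ≡ 1  ← first divisor giving 1
The order is 20.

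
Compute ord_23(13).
11

23 is prime, so ord(13) divides φ(23) = 22.
Divisors of 22: 1, 2, 11, 22.
Repeated squaring: 13^1 ≡ 13, 13^2 ≡ 8, 13^4 ≡ 18, 13^8 ≡ 2, 13^16 ≡ 4 (mod 23).
Test 13^d mod 23 for each divisor d in increasing order:
13^1 ≡ 13
13^2 ≡ 8
13^11 = 13^8·13^2·13^1 ≡ 1  ← first divisor giving 1
The order is 11.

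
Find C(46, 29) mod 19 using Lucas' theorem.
0

Using Lucas' theorem:
Write n=46 and k=29 in base 19:
n in base 19: [2, 8]
k in base 19: [1, 10]
C(46,29) mod 19 = ∏ C(n_i, k_i) mod 19
Digit binomials (mod 19): C(2,1) = 2; C(8,10) = 0 (k_i > n_i)
Product: 2 × 0 = 0 ≡ 0 (mod 19)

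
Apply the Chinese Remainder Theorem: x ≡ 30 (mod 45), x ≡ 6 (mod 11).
435

Using Chinese Remainder Theorem:
M = 45 × 11 = 495
M1 = 11, M2 = 45
y1 = 11^(-1) mod 45 = 41
y2 = 45^(-1) mod 11 = 1
x = (30×11×41 + 6×45×1) mod 495 = 435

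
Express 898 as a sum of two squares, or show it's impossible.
13² + 27² (a=13, b=27)

Factorization: 898 = 2 × 449
By Fermat: n is sum of two squares iff every prime p ≡ 3 (mod 4) appears to even power.
All primes ≡ 3 (mod 4) appear to even power.
Search a = 0, 1, 2, … for 898 - a² a perfect square: first hit at a = 13: 898 - 169 = 729 = 27².
898 = 13² + 27² = 169 + 729 ✓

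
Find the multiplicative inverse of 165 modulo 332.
165

gcd(165, 332) = 1, so the inverse exists.
Extended Euclidean algorithm on (332, 165):
332 = 2 × 165 + 2  ⟹  2 = (1)·332 + (-2)·165
165 = 82 × 2 + 1  ⟹  1 = (-82)·332 + (165)·165
So (165)·165 ≡ 1 (mod 332), i.e. 165^(-1) ≡ 165 (mod 332).
Check: 165 × 165 = 27225 ≡ 1 (mod 332)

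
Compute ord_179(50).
178

179 is prime, so ord(50) divides φ(179) = 178.
Divisors of 178: 1, 2, 89, 178.
Repeated squaring: 50^1 ≡ 50, 50^2 ≡ 173, 50^4 ≡ 36, 50^8 ≡ 43, 50^16 ≡ 59, 50^32 ≡ 80, 50^64 ≡ 135, 50^128 ≡ 146 (mod 179).
Test 50^d mod 179 for each divisor d in increasing order:
50^1 ≡ 50
50^2 ≡ 173
50^89 = 50^64·50^16·50^8·50^1 ≡ 178
50^178 = 50^128·50^32·50^16·50^2 ≡ 1  ← first divisor giving 1
The order is 178.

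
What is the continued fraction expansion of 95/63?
[1; 1, 1, 31]

Euclidean algorithm steps:
95 = 1 × 63 + 32
63 = 1 × 32 + 31
32 = 1 × 31 + 1
31 = 31 × 1 + 0
Continued fraction: [1; 1, 1, 31]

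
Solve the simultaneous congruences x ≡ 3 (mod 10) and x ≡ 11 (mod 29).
243

Using Chinese Remainder Theorem:
M = 10 × 29 = 290
M1 = 29, M2 = 10
y1 = 29^(-1) mod 10 = 9
y2 = 10^(-1) mod 29 = 3
x = (3×29×9 + 11×10×3) mod 290 = 243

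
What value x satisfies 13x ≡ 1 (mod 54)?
25

gcd(13, 54) = 1, so the inverse exists.
Extended Euclidean algorithm on (54, 13):
54 = 4 × 13 + 2  ⟹  2 = (1)·54 + (-4)·13
13 = 6 × 2 + 1  ⟹  1 = (-6)·54 + (25)·13
So (25)·13 ≡ 1 (mod 54), i.e. 13^(-1) ≡ 25 (mod 54).
Check: 13 × 25 = 325 ≡ 1 (mod 54)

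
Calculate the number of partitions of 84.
26543660

p(n) counts ways to write n as a sum of positive integers (order ignored).
Euler's pentagonal recurrence: p(k) = p(k-1) + p(k-2) - p(k-5) - p(k-7) + p(k-12) + p(k-15) - ... (offsets j(3j∓1)/2, signs ++--, p(0)=1, p(<0)=0).
DP table for k = 0..83: p(0)=1, p(1)=1, p(2)=2, p(3)=3, p(4)=5, p(5)=7, p(6)=11, p(7)=15, p(8)=22, p(9)=30, p(10)=42, p(11)=56, p(12)=77, p(13)=101, p(14)=135, p(15)=176, p(16)=231, p(17)=297, p(18)=385, p(19)=490, p(20)=627, p(21)=792, p(22)=1002, p(23)=1255, p(24)=1575, p(25)=1958, p(26)=2436, p(27)=3010, p(28)=3718, p(29)=4565, p(30)=5604, p(31)=6842, p(32)=8349, p(33)=10143, p(34)=12310, p(35)=14883, p(36)=17977, p(37)=21637, p(38)=26015, p(39)=31185, p(40)=37338, p(41)=44583, p(42)=53174, p(43)=63261, p(44)=75175, p(45)=89134, p(46)=105558, p(47)=124754, p(48)=147273, p(49)=173525, p(50)=204226, p(51)=239943, p(52)=281589, p(53)=329931, p(54)=386155, p(55)=451276, p(56)=526823, p(57)=614154, p(58)=715220, p(59)=831820, p(60)=966467, p(61)=1121505, p(62)=1300156, p(63)=1505499, p(64)=1741630, p(65)=2012558, p(66)=2323520, p(67)=2679689, p(68)=3087735, p(69)=3554345, p(70)=4087968, p(71)=4697205, p(72)=5392783, p(73)=6185689, p(74)=7089500, p(75)=8118264, p(76)=9289091, p(77)=10619863, p(78)=12132164, p(79)=13848650, p(80)=15796476, p(81)=18004327, p(82)=20506255, p(83)=23338469.
Final step: p(84) = p(83) + p(82) - p(79) - p(77) + p(72) + p(69) - p(62) - p(58) + p(49) + p(44) - p(33) - p(27) + p(14) + p(7)
= 23338469 + 20506255 - 13848650 - 10619863 + 5392783 + 3554345 - 1300156 - 715220 + 173525 + 75175 - 10143 - 3010 + 135 + 15
= 26543660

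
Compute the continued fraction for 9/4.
[2; 4]

Euclidean algorithm steps:
9 = 2 × 4 + 1
4 = 4 × 1 + 0
Continued fraction: [2; 4]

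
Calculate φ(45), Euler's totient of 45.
24

45 = 3^2 × 5
φ(n) = n × ∏(1 - 1/p) for each prime p dividing n
φ(45) = 45 × (1 - 1/3) × (1 - 1/5) = 24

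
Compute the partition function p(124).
2841940500

p(n) counts ways to write n as a sum of positive integers (order ignored).
Euler's pentagonal recurrence: p(k) = p(k-1) + p(k-2) - p(k-5) - p(k-7) + p(k-12) + p(k-15) - ... (offsets j(3j∓1)/2, signs ++--, p(0)=1, p(<0)=0).
DP table for k = 0..123: p(0)=1, p(1)=1, p(2)=2, p(3)=3, p(4)=5, p(5)=7, p(6)=11, p(7)=15, p(8)=22, p(9)=30, p(10)=42, p(11)=56, p(12)=77, p(13)=101, p(14)=135, p(15)=176, p(16)=231, p(17)=297, p(18)=385, p(19)=490, p(20)=627, p(21)=792, p(22)=1002, p(23)=1255, p(24)=1575, p(25)=1958, p(26)=2436, p(27)=3010, p(28)=3718, p(29)=4565, p(30)=5604, p(31)=6842, p(32)=8349, p(33)=10143, p(34)=12310, p(35)=14883, p(36)=17977, p(37)=21637, p(38)=26015, p(39)=31185, p(40)=37338, p(41)=44583, p(42)=53174, p(43)=63261, p(44)=75175, p(45)=89134, p(46)=105558, p(47)=124754, p(48)=147273, p(49)=173525, p(50)=204226, p(51)=239943, p(52)=281589, p(53)=329931, p(54)=386155, p(55)=451276, p(56)=526823, p(57)=614154, p(58)=715220, p(59)=831820, p(60)=966467, p(61)=1121505, p(62)=1300156, p(63)=1505499, p(64)=1741630, p(65)=2012558, p(66)=2323520, p(67)=2679689, p(68)=3087735, p(69)=3554345, p(70)=4087968, p(71)=4697205, p(72)=5392783, p(73)=6185689, p(74)=7089500, p(75)=8118264, p(76)=9289091, p(77)=10619863, p(78)=12132164, p(79)=13848650, p(80)=15796476, p(81)=18004327, p(82)=20506255, p(83)=23338469, p(84)=26543660, p(85)=30167357, p(86)=34262962, p(87)=38887673, p(88)=44108109, p(89)=49995925, p(90)=56634173, p(91)=64112359, p(92)=72533807, p(93)=82010177, p(94)=92669720, p(95)=104651419, p(96)=118114304, p(97)=133230930, p(98)=150198136, p(99)=169229875, p(100)=190569292, p(101)=214481126, p(102)=241265379, p(103)=271248950, p(104)=304801365, p(105)=342325709, p(106)=384276336, p(107)=431149389, p(108)=483502844, p(109)=541946240, p(110)=607163746, p(111)=679903203, p(112)=761002156, p(113)=851376628, p(114)=952050665, p(115)=1064144451, p(116)=1188908248, p(117)=1327710076, p(118)=1482074143, p(119)=1653668665, p(120)=1844349560, p(121)=2056148051, p(122)=2291320912, p(123)=2552338241.
Final step: p(124) = p(123) + p(122) - p(119) - p(117) + p(112) + p(109) - p(102) - p(98) + p(89) + p(84) - p(73) - p(67) + p(54) + p(47) - p(32) - p(24) + p(7)
= 2552338241 + 2291320912 - 1653668665 - 1327710076 + 761002156 + 541946240 - 241265379 - 150198136 + 49995925 + 26543660 - 6185689 - 2679689 + 386155 + 124754 - 8349 - 1575 + 15
= 2841940500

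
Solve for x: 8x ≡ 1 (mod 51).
32

gcd(8, 51) = 1, so the inverse exists.
Extended Euclidean algorithm on (51, 8):
51 = 6 × 8 + 3  ⟹  3 = (1)·51 + (-6)·8
8 = 2 × 3 + 2  ⟹  2 = (-2)·51 + (13)·8
3 = 1 × 2 + 1  ⟹  1 = (3)·51 + (-19)·8
So (-19)·8 ≡ 1 (mod 51), i.e. 8^(-1) ≡ -19 ≡ 32 (mod 51).
Check: 8 × 32 = 256 ≡ 1 (mod 51)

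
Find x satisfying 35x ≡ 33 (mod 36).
x ≡ 3 (mod 36)

gcd(35, 36) = 1, which divides 33, so solutions exist.
Find 35^(-1) mod 36 by the extended Euclidean algorithm:
36 = 1 × 35 + 1  ⟹  1 = (1)·36 + (-1)·35
So (-1)·35 ≡ 1 (mod 36), i.e. 35^(-1) ≡ -1 ≡ 35 (mod 36).
x ≡ 35 × 33 = 1155 ≡ 3 (mod 36).
Check: 35 × 3 = 105 ≡ 33 (mod 36).
Unique solution: x ≡ 3 (mod 36)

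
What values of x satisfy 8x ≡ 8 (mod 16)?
x ≡ 1 (mod 2)

gcd(8, 16) = 8, which divides 8, so solutions exist.
Divide through by 8: x ≡ 1 (mod 2).
The coefficient of x is now 1, so x ≡ 1 (mod 2).
Check: 8 × 1 = 8 ≡ 8 (mod 16).
x ≡ 1 (mod 2), giving 8 solutions mod 16.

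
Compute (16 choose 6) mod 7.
0

Using Lucas' theorem:
Write n=16 and k=6 in base 7:
n in base 7: [2, 2]
k in base 7: [0, 6]
C(16,6) mod 7 = ∏ C(n_i, k_i) mod 7
Digit binomials (mod 7): C(2,0) = 1; C(2,6) = 0 (k_i > n_i)
Product: 1 × 0 = 0 ≡ 0 (mod 7)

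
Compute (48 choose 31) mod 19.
0

Using Lucas' theorem:
Write n=48 and k=31 in base 19:
n in base 19: [2, 10]
k in base 19: [1, 12]
C(48,31) mod 19 = ∏ C(n_i, k_i) mod 19
Digit binomials (mod 19): C(2,1) = 2; C(10,12) = 0 (k_i > n_i)
Product: 2 × 0 = 0 ≡ 0 (mod 19)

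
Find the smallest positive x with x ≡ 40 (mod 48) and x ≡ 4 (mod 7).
88

Using Chinese Remainder Theorem:
M = 48 × 7 = 336
M1 = 7, M2 = 48
y1 = 7^(-1) mod 48 = 7
y2 = 48^(-1) mod 7 = 6
x = (40×7×7 + 4×48×6) mod 336 = 88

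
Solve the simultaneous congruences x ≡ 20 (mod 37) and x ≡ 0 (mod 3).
57

Using Chinese Remainder Theorem:
M = 37 × 3 = 111
M1 = 3, M2 = 37
y1 = 3^(-1) mod 37 = 25
y2 = 37^(-1) mod 3 = 1
x = (20×3×25 + 0×37×1) mod 111 = 57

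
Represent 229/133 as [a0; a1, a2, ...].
[1; 1, 2, 1, 1, 2, 7]

Euclidean algorithm steps:
229 = 1 × 133 + 96
133 = 1 × 96 + 37
96 = 2 × 37 + 22
37 = 1 × 22 + 15
22 = 1 × 15 + 7
15 = 2 × 7 + 1
7 = 7 × 1 + 0
Continued fraction: [1; 1, 2, 1, 1, 2, 7]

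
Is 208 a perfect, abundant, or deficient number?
abundant

Proper divisors of 208: sum = 1 + 2 + 4 + 8 + 13 + 16 + 26 + 52 + 104 = 226
Since 226 > 208, 208 is abundant.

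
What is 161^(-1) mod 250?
191

gcd(161, 250) = 1, so the inverse exists.
Extended Euclidean algorithm on (250, 161):
250 = 1 × 161 + 89  ⟹  89 = (1)·250 + (-1)·161
161 = 1 × 89 + 72  ⟹  72 = (-1)·250 + (2)·161
89 = 1 × 72 + 17  ⟹  17 = (2)·250 + (-3)·161
72 = 4 × 17 + 4  ⟹  4 = (-9)·250 + (14)·161
17 = 4 × 4 + 1  ⟹  1 = (38)·250 + (-59)·161
So (-59)·161 ≡ 1 (mod 250), i.e. 161^(-1) ≡ -59 ≡ 191 (mod 250).
Check: 161 × 191 = 30751 ≡ 1 (mod 250)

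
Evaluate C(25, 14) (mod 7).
3

Using Lucas' theorem:
Write n=25 and k=14 in base 7:
n in base 7: [3, 4]
k in base 7: [2, 0]
C(25,14) mod 7 = ∏ C(n_i, k_i) mod 7
Digit binomials (mod 7): C(3,2) = 3; C(4,0) = 1
Product: 3 × 1 = 3 ≡ 3 (mod 7)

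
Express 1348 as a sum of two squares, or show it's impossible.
18² + 32² (a=18, b=32)

Factorization: 1348 = 2^2 × 337
By Fermat: n is sum of two squares iff every prime p ≡ 3 (mod 4) appears to even power.
All primes ≡ 3 (mod 4) appear to even power.
Search a = 0, 1, 2, … for 1348 - a² a perfect square: first hit at a = 18: 1348 - 324 = 1024 = 32².
1348 = 18² + 32² = 324 + 1024 ✓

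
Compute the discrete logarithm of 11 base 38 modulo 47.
41

Baby-step giant-step with step n = ⌈√47⌉ = 7.
Baby steps 38^j mod 47 (j:value) for j=0..6: 0:1, 1:38, 2:34, 3:23, 4:28, 5:30, 6:12.
Giant-step multiplier: 38^(-7) ≡ 38^(46-7) = 38^39 ≡ 10 (mod 47).
Giant steps γ_i = 11·10^i mod 47: γ_0=11, γ_1=16, γ_2=19, γ_3=2, γ_4=20, γ_5=12 (in table at j=6).
x = i·n + j = 5·7 + 6 = 41.
Check: 38^41 ≡ 11 (mod 47).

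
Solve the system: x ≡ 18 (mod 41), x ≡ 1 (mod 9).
100

Using Chinese Remainder Theorem:
M = 41 × 9 = 369
M1 = 9, M2 = 41
y1 = 9^(-1) mod 41 = 32
y2 = 41^(-1) mod 9 = 2
x = (18×9×32 + 1×41×2) mod 369 = 100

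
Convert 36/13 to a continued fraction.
[2; 1, 3, 3]

Euclidean algorithm steps:
36 = 2 × 13 + 10
13 = 1 × 10 + 3
10 = 3 × 3 + 1
3 = 3 × 1 + 0
Continued fraction: [2; 1, 3, 3]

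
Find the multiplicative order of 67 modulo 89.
11

89 is prime, so ord(67) divides φ(89) = 88.
Divisors of 88: 1, 2, 4, 8, 11, 22, 44, 88.
Repeated squaring: 67^1 ≡ 67, 67^2 ≡ 39, 67^4 ≡ 8, 67^8 ≡ 64, 67^16 ≡ 2, 67^32 ≡ 4, 67^64 ≡ 16 (mod 89).
Test 67^d mod 89 for each divisor d in increasing order:
67^1 ≡ 67
67^2 ≡ 39
67^4 ≡ 8
67^8 ≡ 64
67^11 = 67^8·67^2·67^1 ≡ 1  ← first divisor giving 1
The order is 11.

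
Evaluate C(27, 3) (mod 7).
6

Using Lucas' theorem:
Write n=27 and k=3 in base 7:
n in base 7: [3, 6]
k in base 7: [0, 3]
C(27,3) mod 7 = ∏ C(n_i, k_i) mod 7
Digit binomials (mod 7): C(3,0) = 1; C(6,3) = 20 ≡ 6
Product: 1 × 6 = 6 ≡ 6 (mod 7)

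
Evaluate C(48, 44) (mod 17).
15

Using Lucas' theorem:
Write n=48 and k=44 in base 17:
n in base 17: [2, 14]
k in base 17: [2, 10]
C(48,44) mod 17 = ∏ C(n_i, k_i) mod 17
Digit binomials (mod 17): C(2,2) = 1; C(14,10) = 1001 ≡ 15
Product: 1 × 15 = 15 ≡ 15 (mod 17)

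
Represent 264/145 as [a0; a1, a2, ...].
[1; 1, 4, 1, 1, 2, 1, 3]

Euclidean algorithm steps:
264 = 1 × 145 + 119
145 = 1 × 119 + 26
119 = 4 × 26 + 15
26 = 1 × 15 + 11
15 = 1 × 11 + 4
11 = 2 × 4 + 3
4 = 1 × 3 + 1
3 = 3 × 1 + 0
Continued fraction: [1; 1, 4, 1, 1, 2, 1, 3]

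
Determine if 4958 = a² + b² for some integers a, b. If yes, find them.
Not possible

Factorization: 4958 = 2 × 37 × 67
By Fermat: n is sum of two squares iff every prime p ≡ 3 (mod 4) appears to even power.
Prime(s) ≡ 3 (mod 4) with odd exponent: [(67, 1)]
Therefore 4958 cannot be expressed as a² + b².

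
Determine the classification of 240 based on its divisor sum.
abundant

Proper divisors of 240: sum = 1 + 2 + 3 + 4 + 5 + 6 + 8 + 10 + ... + 48 + 60 + 80 + 120 (19 divisors) = 504
Since 504 > 240, 240 is abundant.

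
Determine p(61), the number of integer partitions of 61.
1121505

p(n) counts ways to write n as a sum of positive integers (order ignored).
Euler's pentagonal recurrence: p(k) = p(k-1) + p(k-2) - p(k-5) - p(k-7) + p(k-12) + p(k-15) - ... (offsets j(3j∓1)/2, signs ++--, p(0)=1, p(<0)=0).
DP table for k = 0..60: p(0)=1, p(1)=1, p(2)=2, p(3)=3, p(4)=5, p(5)=7, p(6)=11, p(7)=15, p(8)=22, p(9)=30, p(10)=42, p(11)=56, p(12)=77, p(13)=101, p(14)=135, p(15)=176, p(16)=231, p(17)=297, p(18)=385, p(19)=490, p(20)=627, p(21)=792, p(22)=1002, p(23)=1255, p(24)=1575, p(25)=1958, p(26)=2436, p(27)=3010, p(28)=3718, p(29)=4565, p(30)=5604, p(31)=6842, p(32)=8349, p(33)=10143, p(34)=12310, p(35)=14883, p(36)=17977, p(37)=21637, p(38)=26015, p(39)=31185, p(40)=37338, p(41)=44583, p(42)=53174, p(43)=63261, p(44)=75175, p(45)=89134, p(46)=105558, p(47)=124754, p(48)=147273, p(49)=173525, p(50)=204226, p(51)=239943, p(52)=281589, p(53)=329931, p(54)=386155, p(55)=451276, p(56)=526823, p(57)=614154, p(58)=715220, p(59)=831820, p(60)=966467.
Final step: p(61) = p(60) + p(59) - p(56) - p(54) + p(49) + p(46) - p(39) - p(35) + p(26) + p(21) - p(10) - p(4)
= 966467 + 831820 - 526823 - 386155 + 173525 + 105558 - 31185 - 14883 + 2436 + 792 - 42 - 5
= 1121505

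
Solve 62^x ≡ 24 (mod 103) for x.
33

Baby-step giant-step with step n = ⌈√103⌉ = 11.
Baby steps 62^j mod 103 (j:value) for j=0..10: 0:1, 1:62, 2:33, 3:89, 4:59, 5:53, 6:93, 7:101, 8:82, 9:37, 10:28.
Giant-step multiplier: 62^(-11) ≡ 62^(102-11) = 62^91 ≡ 48 (mod 103).
Giant steps γ_i = 24·48^i mod 103: γ_0=24, γ_1=19, γ_2=88, γ_3=1 (in table at j=0).
x = i·n + j = 3·11 + 0 = 33.
Check: 62^33 ≡ 24 (mod 103).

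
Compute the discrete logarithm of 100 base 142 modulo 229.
146

Baby-step giant-step with step n = ⌈√229⌉ = 16.
Baby steps 142^j mod 229 (j:value) for j=0..15: 0:1, 1:142, 2:12, 3:101, 4:144, 5:67, 6:125, 7:117, 8:126, 9:30, 10:138, 11:131, 12:53, 13:198, 14:178, 15:86.
Giant-step multiplier: 142^(-16) ≡ 142^(228-16) = 142^212 ≡ 171 (mod 229).
Giant steps γ_i = 100·171^i mod 229: γ_0=100, γ_1=154, γ_2=228, γ_3=58, γ_4=71, γ_5=4, γ_6=226, γ_7=174, γ_8=213, γ_9=12 (in table at j=2).
x = i·n + j = 9·16 + 2 = 146.
Check: 142^146 ≡ 100 (mod 229).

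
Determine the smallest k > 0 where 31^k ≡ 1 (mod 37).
4

37 is prime, so ord(31) divides φ(37) = 36.
Divisors of 36: 1, 2, 3, 4, 6, 9, 12, 18, 36.
Repeated squaring: 31^1 ≡ 31, 31^2 ≡ 36, 31^4 ≡ 1, 31^8 ≡ 1, 31^16 ≡ 1, 31^32 ≡ 1 (mod 37).
Test 31^d mod 37 for each divisor d in increasing order:
31^1 ≡ 31
31^2 ≡ 36
31^3 = 31^2·31^1 ≡ 6
31^4 ≡ 1  ← first divisor giving 1
The order is 4.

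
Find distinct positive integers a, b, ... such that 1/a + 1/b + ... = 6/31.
1/6 + 1/38 + 1/1767

Greedy algorithm:
6/31: ceiling(31/6) = 6, use 1/6
5/186: ceiling(186/5) = 38, use 1/38
1/1767: ceiling(1767/1) = 1767, use 1/1767
Result: 6/31 = 1/6 + 1/38 + 1/1767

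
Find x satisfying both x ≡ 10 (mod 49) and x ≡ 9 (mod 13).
451

Using Chinese Remainder Theorem:
M = 49 × 13 = 637
M1 = 13, M2 = 49
y1 = 13^(-1) mod 49 = 34
y2 = 49^(-1) mod 13 = 4
x = (10×13×34 + 9×49×4) mod 637 = 451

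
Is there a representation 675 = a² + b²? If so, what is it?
Not possible

Factorization: 675 = 3^3 × 5^2
By Fermat: n is sum of two squares iff every prime p ≡ 3 (mod 4) appears to even power.
Prime(s) ≡ 3 (mod 4) with odd exponent: [(3, 3)]
Therefore 675 cannot be expressed as a² + b².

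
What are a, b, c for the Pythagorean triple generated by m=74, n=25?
(4851, 3700, 6101)

Euclid's formula: a = m² - n², b = 2mn, c = m² + n²
m = 74, n = 25
a = 74² - 25² = 5476 - 625 = 4851
b = 2 × 74 × 25 = 3700
c = 74² + 25² = 5476 + 625 = 6101
Verification: 4851² + 3700² = 23532201 + 13690000 = 37222201 = 6101² ✓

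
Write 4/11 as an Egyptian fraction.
1/3 + 1/33

Greedy algorithm:
4/11: ceiling(11/4) = 3, use 1/3
1/33: ceiling(33/1) = 33, use 1/33
Result: 4/11 = 1/3 + 1/33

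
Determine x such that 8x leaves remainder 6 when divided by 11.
x ≡ 9 (mod 11)

gcd(8, 11) = 1, which divides 6, so solutions exist.
Find 8^(-1) mod 11 by the extended Euclidean algorithm:
11 = 1 × 8 + 3  ⟹  3 = (1)·11 + (-1)·8
8 = 2 × 3 + 2  ⟹  2 = (-2)·11 + (3)·8
3 = 1 × 2 + 1  ⟹  1 = (3)·11 + (-4)·8
So (-4)·8 ≡ 1 (mod 11), i.e. 8^(-1) ≡ -4 ≡ 7 (mod 11).
x ≡ 7 × 6 = 42 ≡ 9 (mod 11).
Check: 8 × 9 = 72 ≡ 6 (mod 11).
Unique solution: x ≡ 9 (mod 11)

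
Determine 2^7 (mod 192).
128

Repeated squaring. Binary of 7 = 111.
2^1 ≡ 2 (mod 192); 2^2 ≡ 4 (mod 192); 2^4 ≡ 16 (mod 192)
2^7 = 2^1 × 2^2 × 2^4 ≡ 128 (mod 192)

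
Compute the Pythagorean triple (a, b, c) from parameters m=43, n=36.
(553, 3096, 3145)

Euclid's formula: a = m² - n², b = 2mn, c = m² + n²
m = 43, n = 36
a = 43² - 36² = 1849 - 1296 = 553
b = 2 × 43 × 36 = 3096
c = 43² + 36² = 1849 + 1296 = 3145
Verification: 553² + 3096² = 305809 + 9585216 = 9891025 = 3145² ✓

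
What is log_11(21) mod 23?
21

Baby-step giant-step with step n = ⌈√23⌉ = 5.
Baby steps 11^j mod 23 (j:value) for j=0..4: 0:1, 1:11, 2:6, 3:20, 4:13.
Giant-step multiplier: 11^(-5) ≡ 11^(22-5) = 11^17 ≡ 14 (mod 23).
Giant steps γ_i = 21·14^i mod 23: γ_0=21, γ_1=18, γ_2=22, γ_3=9, γ_4=11 (in table at j=1).
x = i·n + j = 4·5 + 1 = 21.
Check: 11^21 ≡ 21 (mod 23).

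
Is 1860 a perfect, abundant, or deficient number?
abundant

Proper divisors of 1860: sum = 1 + 2 + 3 + 4 + 5 + 6 + 10 + 12 + ... + 372 + 465 + 620 + 930 (23 divisors) = 3516
Since 3516 > 1860, 1860 is abundant.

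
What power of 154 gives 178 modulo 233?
138

Baby-step giant-step with step n = ⌈√233⌉ = 16.
Baby steps 154^j mod 233 (j:value) for j=0..15: 0:1, 1:154, 2:183, 3:222, 4:170, 5:84, 6:121, 7:227, 8:8, 9:67, 10:66, 11:145, 12:195, 13:206, 14:36, 15:185.
Giant-step multiplier: 154^(-16) ≡ 154^(232-16) = 154^216 ≡ 142 (mod 233).
Giant steps γ_i = 178·142^i mod 233: γ_0=178, γ_1=112, γ_2=60, γ_3=132, γ_4=104, γ_5=89, γ_6=56, γ_7=30, γ_8=66 (in table at j=10).
x = i·n + j = 8·16 + 10 = 138.
Check: 154^138 ≡ 178 (mod 233).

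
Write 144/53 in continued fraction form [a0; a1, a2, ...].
[2; 1, 2, 1, 1, 7]

Euclidean algorithm steps:
144 = 2 × 53 + 38
53 = 1 × 38 + 15
38 = 2 × 15 + 8
15 = 1 × 8 + 7
8 = 1 × 7 + 1
7 = 7 × 1 + 0
Continued fraction: [2; 1, 2, 1, 1, 7]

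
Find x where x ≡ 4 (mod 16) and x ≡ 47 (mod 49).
292

Using Chinese Remainder Theorem:
M = 16 × 49 = 784
M1 = 49, M2 = 16
y1 = 49^(-1) mod 16 = 1
y2 = 16^(-1) mod 49 = 46
x = (4×49×1 + 47×16×46) mod 784 = 292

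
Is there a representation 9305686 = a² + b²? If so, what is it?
Not possible

Factorization: 9305686 = 2 × 13 × 71^3
By Fermat: n is sum of two squares iff every prime p ≡ 3 (mod 4) appears to even power.
Prime(s) ≡ 3 (mod 4) with odd exponent: [(71, 3)]
Therefore 9305686 cannot be expressed as a² + b².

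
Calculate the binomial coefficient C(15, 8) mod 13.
0

Using Lucas' theorem:
Write n=15 and k=8 in base 13:
n in base 13: [1, 2]
k in base 13: [0, 8]
C(15,8) mod 13 = ∏ C(n_i, k_i) mod 13
Digit binomials (mod 13): C(1,0) = 1; C(2,8) = 0 (k_i > n_i)
Product: 1 × 0 = 0 ≡ 0 (mod 13)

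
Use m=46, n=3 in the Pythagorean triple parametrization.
(2107, 276, 2125)

Euclid's formula: a = m² - n², b = 2mn, c = m² + n²
m = 46, n = 3
a = 46² - 3² = 2116 - 9 = 2107
b = 2 × 46 × 3 = 276
c = 46² + 3² = 2116 + 9 = 2125
Verification: 2107² + 276² = 4439449 + 76176 = 4515625 = 2125² ✓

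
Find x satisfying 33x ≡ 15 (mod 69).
x ≡ 13 (mod 23)

gcd(33, 69) = 3, which divides 15, so solutions exist.
Divide through by 3: 11x ≡ 5 (mod 23).
Find 11^(-1) mod 23 by the extended Euclidean algorithm:
23 = 2 × 11 + 1  ⟹  1 = (1)·23 + (-2)·11
So (-2)·11 ≡ 1 (mod 23), i.e. 11^(-1) ≡ -2 ≡ 21 (mod 23).
x ≡ 21 × 5 = 105 ≡ 13 (mod 23).
Check: 33 × 13 = 429 ≡ 15 (mod 69).
x ≡ 13 (mod 23), giving 3 solutions mod 69.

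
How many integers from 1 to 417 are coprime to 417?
276

417 = 3 × 139
φ(n) = n × ∏(1 - 1/p) for each prime p dividing n
φ(417) = 417 × (1 - 1/3) × (1 - 1/139) = 276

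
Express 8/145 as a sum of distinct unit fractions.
1/19 + 1/394 + 1/361824 + 1/196374548640

Greedy algorithm:
8/145: ceiling(145/8) = 19, use 1/19
7/2755: ceiling(2755/7) = 394, use 1/394
3/1085470: ceiling(1085470/3) = 361824, use 1/361824
1/196374548640: ceiling(196374548640/1) = 196374548640, use 1/196374548640
Result: 8/145 = 1/19 + 1/394 + 1/361824 + 1/196374548640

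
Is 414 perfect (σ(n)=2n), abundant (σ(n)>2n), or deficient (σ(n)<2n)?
abundant

Proper divisors of 414: sum = 1 + 2 + 3 + 6 + 9 + 18 + 23 + 46 + 69 + 138 + 207 = 522
Since 522 > 414, 414 is abundant.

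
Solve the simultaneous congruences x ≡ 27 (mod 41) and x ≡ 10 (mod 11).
109

Using Chinese Remainder Theorem:
M = 41 × 11 = 451
M1 = 11, M2 = 41
y1 = 11^(-1) mod 41 = 15
y2 = 41^(-1) mod 11 = 7
x = (27×11×15 + 10×41×7) mod 451 = 109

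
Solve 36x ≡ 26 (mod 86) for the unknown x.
x ≡ 27 (mod 43)

gcd(36, 86) = 2, which divides 26, so solutions exist.
Divide through by 2: 18x ≡ 13 (mod 43).
Find 18^(-1) mod 43 by the extended Euclidean algorithm:
43 = 2 × 18 + 7  ⟹  7 = (1)·43 + (-2)·18
18 = 2 × 7 + 4  ⟹  4 = (-2)·43 + (5)·18
7 = 1 × 4 + 3  ⟹  3 = (3)·43 + (-7)·18
4 = 1 × 3 + 1  ⟹  1 = (-5)·43 + (12)·18
So (12)·18 ≡ 1 (mod 43), i.e. 18^(-1) ≡ 12 (mod 43).
x ≡ 12 × 13 = 156 ≡ 27 (mod 43).
Check: 36 × 27 = 972 ≡ 26 (mod 86).
x ≡ 27 (mod 43), giving 2 solutions mod 86.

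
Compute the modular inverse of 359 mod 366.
209

gcd(359, 366) = 1, so the inverse exists.
Extended Euclidean algorithm on (366, 359):
366 = 1 × 359 + 7  ⟹  7 = (1)·366 + (-1)·359
359 = 51 × 7 + 2  ⟹  2 = (-51)·366 + (52)·359
7 = 3 × 2 + 1  ⟹  1 = (154)·366 + (-157)·359
So (-157)·359 ≡ 1 (mod 366), i.e. 359^(-1) ≡ -157 ≡ 209 (mod 366).
Check: 359 × 209 = 75031 ≡ 1 (mod 366)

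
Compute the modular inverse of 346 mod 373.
221

gcd(346, 373) = 1, so the inverse exists.
Extended Euclidean algorithm on (373, 346):
373 = 1 × 346 + 27  ⟹  27 = (1)·373 + (-1)·346
346 = 12 × 27 + 22  ⟹  22 = (-12)·373 + (13)·346
27 = 1 × 22 + 5  ⟹  5 = (13)·373 + (-14)·346
22 = 4 × 5 + 2  ⟹  2 = (-64)·373 + (69)·346
5 = 2 × 2 + 1  ⟹  1 = (141)·373 + (-152)·346
So (-152)·346 ≡ 1 (mod 373), i.e. 346^(-1) ≡ -152 ≡ 221 (mod 373).
Check: 346 × 221 = 76466 ≡ 1 (mod 373)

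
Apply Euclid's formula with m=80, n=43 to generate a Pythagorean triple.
(4551, 6880, 8249)

Euclid's formula: a = m² - n², b = 2mn, c = m² + n²
m = 80, n = 43
a = 80² - 43² = 6400 - 1849 = 4551
b = 2 × 80 × 43 = 6880
c = 80² + 43² = 6400 + 1849 = 8249
Verification: 4551² + 6880² = 20711601 + 47334400 = 68046001 = 8249² ✓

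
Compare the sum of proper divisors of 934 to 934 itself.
deficient

Proper divisors of 934: sum = 1 + 2 + 467 = 470
Since 470 < 934, 934 is deficient.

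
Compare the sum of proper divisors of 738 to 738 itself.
abundant

Proper divisors of 738: sum = 1 + 2 + 3 + 6 + 9 + 18 + 41 + 82 + 123 + 246 + 369 = 900
Since 900 > 738, 738 is abundant.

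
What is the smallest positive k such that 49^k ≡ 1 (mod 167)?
83

167 is prime, so ord(49) divides φ(167) = 166.
Divisors of 166: 1, 2, 83, 166.
Repeated squaring: 49^1 ≡ 49, 49^2 ≡ 63, 49^4 ≡ 128, 49^8 ≡ 18, 49^16 ≡ 157, 49^32 ≡ 100, 49^64 ≡ 147, 49^128 ≡ 66 (mod 167).
Test 49^d mod 167 for each divisor d in increasing order:
49^1 ≡ 49
49^2 ≡ 63
49^83 = 49^64·49^16·49^2·49^1 ≡ 1  ← first divisor giving 1
The order is 83.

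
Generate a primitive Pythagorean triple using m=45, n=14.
(1829, 1260, 2221)

Euclid's formula: a = m² - n², b = 2mn, c = m² + n²
m = 45, n = 14
a = 45² - 14² = 2025 - 196 = 1829
b = 2 × 45 × 14 = 1260
c = 45² + 14² = 2025 + 196 = 2221
Verification: 1829² + 1260² = 3345241 + 1587600 = 4932841 = 2221² ✓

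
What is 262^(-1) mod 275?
148

gcd(262, 275) = 1, so the inverse exists.
Extended Euclidean algorithm on (275, 262):
275 = 1 × 262 + 13  ⟹  13 = (1)·275 + (-1)·262
262 = 20 × 13 + 2  ⟹  2 = (-20)·275 + (21)·262
13 = 6 × 2 + 1  ⟹  1 = (121)·275 + (-127)·262
So (-127)·262 ≡ 1 (mod 275), i.e. 262^(-1) ≡ -127 ≡ 148 (mod 275).
Check: 262 × 148 = 38776 ≡ 1 (mod 275)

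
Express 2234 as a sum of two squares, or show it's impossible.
5² + 47² (a=5, b=47)

Factorization: 2234 = 2 × 1117
By Fermat: n is sum of two squares iff every prime p ≡ 3 (mod 4) appears to even power.
All primes ≡ 3 (mod 4) appear to even power.
Search a = 0, 1, 2, … for 2234 - a² a perfect square: first hit at a = 5: 2234 - 25 = 2209 = 47².
2234 = 5² + 47² = 25 + 2209 ✓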